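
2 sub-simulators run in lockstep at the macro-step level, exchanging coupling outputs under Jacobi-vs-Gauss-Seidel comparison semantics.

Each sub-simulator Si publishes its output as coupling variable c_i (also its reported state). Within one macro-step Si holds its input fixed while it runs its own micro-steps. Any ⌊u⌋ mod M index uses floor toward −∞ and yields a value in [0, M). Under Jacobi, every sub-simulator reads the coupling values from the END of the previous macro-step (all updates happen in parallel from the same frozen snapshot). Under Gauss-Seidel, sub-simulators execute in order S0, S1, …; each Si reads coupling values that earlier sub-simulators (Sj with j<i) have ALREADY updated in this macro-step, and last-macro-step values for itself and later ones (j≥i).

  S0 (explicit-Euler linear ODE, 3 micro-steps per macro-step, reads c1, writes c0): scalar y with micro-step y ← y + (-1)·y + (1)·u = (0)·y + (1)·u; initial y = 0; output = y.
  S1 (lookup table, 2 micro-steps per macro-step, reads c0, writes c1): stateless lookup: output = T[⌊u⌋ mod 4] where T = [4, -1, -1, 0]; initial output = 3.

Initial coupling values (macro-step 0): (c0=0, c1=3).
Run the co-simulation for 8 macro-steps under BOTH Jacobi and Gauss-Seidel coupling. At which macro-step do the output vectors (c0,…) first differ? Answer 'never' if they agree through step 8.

first divergence at macro-step: 1

[Jacobi] macro 1: S0 reads c1=3 → after 3×micro: 3; S1 reads c0=0 → after 2×micro: 4 ⇒ (c0=3, c1=4)
[Jacobi] macro 2: S0 reads c1=4 → after 3×micro: 4; S1 reads c0=3 → after 2×micro: 0 ⇒ (c0=4, c1=0)
[Jacobi] macro 3: S0 reads c1=0 → after 3×micro: 0; S1 reads c0=4 → after 2×micro: 4 ⇒ (c0=0, c1=4)
[Jacobi] macro 4: S0 reads c1=4 → after 3×micro: 4; S1 reads c0=0 → after 2×micro: 4 ⇒ (c0=4, c1=4)
[Jacobi] macro 5: S0 reads c1=4 → after 3×micro: 4; S1 reads c0=4 → after 2×micro: 4 ⇒ (c0=4, c1=4)
[Jacobi] macro 6: S0 reads c1=4 → after 3×micro: 4; S1 reads c0=4 → after 2×micro: 4 ⇒ (c0=4, c1=4)
[Jacobi] macro 7: S0 reads c1=4 → after 3×micro: 4; S1 reads c0=4 → after 2×micro: 4 ⇒ (c0=4, c1=4)
[Jacobi] macro 8: S0 reads c1=4 → after 3×micro: 4; S1 reads c0=4 → after 2×micro: 4 ⇒ (c0=4, c1=4)
[Gauss-Seidel] macro 1: S0 reads c1=3 → after 3×micro: 3; S1 reads c0=3 → after 2×micro: 0 ⇒ (c0=3, c1=0)
[Gauss-Seidel] macro 2: S0 reads c1=0 → after 3×micro: 0; S1 reads c0=0 → after 2×micro: 4 ⇒ (c0=0, c1=4)
[Gauss-Seidel] macro 3: S0 reads c1=4 → after 3×micro: 4; S1 reads c0=4 → after 2×micro: 4 ⇒ (c0=4, c1=4)
[Gauss-Seidel] macro 4: S0 reads c1=4 → after 3×micro: 4; S1 reads c0=4 → after 2×micro: 4 ⇒ (c0=4, c1=4)
[Gauss-Seidel] macro 5: S0 reads c1=4 → after 3×micro: 4; S1 reads c0=4 → after 2×micro: 4 ⇒ (c0=4, c1=4)
[Gauss-Seidel] macro 6: S0 reads c1=4 → after 3×micro: 4; S1 reads c0=4 → after 2×micro: 4 ⇒ (c0=4, c1=4)
[Gauss-Seidel] macro 7: S0 reads c1=4 → after 3×micro: 4; S1 reads c0=4 → after 2×micro: 4 ⇒ (c0=4, c1=4)
[Gauss-Seidel] macro 8: S0 reads c1=4 → after 3×micro: 4; S1 reads c0=4 → after 2×micro: 4 ⇒ (c0=4, c1=4)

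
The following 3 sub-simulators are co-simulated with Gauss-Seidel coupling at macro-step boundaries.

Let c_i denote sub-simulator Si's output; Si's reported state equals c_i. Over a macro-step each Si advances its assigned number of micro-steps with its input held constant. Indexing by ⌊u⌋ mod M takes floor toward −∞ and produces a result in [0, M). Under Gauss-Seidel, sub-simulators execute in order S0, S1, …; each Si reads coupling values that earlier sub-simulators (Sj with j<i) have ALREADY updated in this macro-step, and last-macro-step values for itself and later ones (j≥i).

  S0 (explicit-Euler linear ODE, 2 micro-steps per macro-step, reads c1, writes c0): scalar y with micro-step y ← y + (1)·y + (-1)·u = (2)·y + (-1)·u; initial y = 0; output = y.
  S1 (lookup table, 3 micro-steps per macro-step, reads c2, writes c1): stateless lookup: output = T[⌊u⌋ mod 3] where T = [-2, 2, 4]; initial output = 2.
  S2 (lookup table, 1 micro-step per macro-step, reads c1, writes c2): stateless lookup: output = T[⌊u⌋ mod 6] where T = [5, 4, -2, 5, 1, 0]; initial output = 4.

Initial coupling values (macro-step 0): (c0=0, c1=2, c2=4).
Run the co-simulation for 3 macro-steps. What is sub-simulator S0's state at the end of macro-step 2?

macro 1: S0 reads c1=2 → after 2×micro: -6; S1 reads c2=4 → after 3×micro: 2; S2 reads c1=2 → after 1×micro: -2 ⇒ (c0=-6, c1=2, c2=-2)
macro 2: S0 reads c1=2 → after 2×micro: -30; S1 reads c2=-2 → after 3×micro: 2; S2 reads c1=2 → after 1×micro: -2 ⇒ (c0=-30, c1=2, c2=-2)
macro 3: S0 reads c1=2 → after 2×micro: -126; S1 reads c2=-2 → after 3×micro: 2; S2 reads c1=2 → after 1×micro: -2 ⇒ (c0=-126, c1=2, c2=-2)

S0 state at macro-step 2 = -30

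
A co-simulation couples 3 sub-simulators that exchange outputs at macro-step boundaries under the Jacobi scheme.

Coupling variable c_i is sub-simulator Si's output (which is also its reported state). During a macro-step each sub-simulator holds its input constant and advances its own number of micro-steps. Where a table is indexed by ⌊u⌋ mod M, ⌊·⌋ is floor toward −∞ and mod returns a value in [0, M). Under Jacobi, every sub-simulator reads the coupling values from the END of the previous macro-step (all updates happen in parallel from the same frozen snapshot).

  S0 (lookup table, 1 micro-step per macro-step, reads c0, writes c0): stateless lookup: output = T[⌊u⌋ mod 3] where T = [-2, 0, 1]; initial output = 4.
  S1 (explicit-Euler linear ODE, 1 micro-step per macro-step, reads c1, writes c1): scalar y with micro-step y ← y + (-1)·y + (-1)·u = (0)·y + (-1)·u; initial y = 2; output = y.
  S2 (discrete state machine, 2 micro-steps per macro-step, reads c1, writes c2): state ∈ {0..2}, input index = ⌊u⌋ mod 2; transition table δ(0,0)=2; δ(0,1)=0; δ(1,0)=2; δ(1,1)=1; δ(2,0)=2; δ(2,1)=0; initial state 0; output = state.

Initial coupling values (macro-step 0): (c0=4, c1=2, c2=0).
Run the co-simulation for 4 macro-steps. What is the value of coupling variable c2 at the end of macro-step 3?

macro 1: S0 reads c0=4 → after 1×micro: 0; S1 reads c1=2 → after 1×micro: -2; S2 reads c1=2 → after 2×micro: 2 ⇒ (c0=0, c1=-2, c2=2)
macro 2: S0 reads c0=0 → after 1×micro: -2; S1 reads c1=-2 → after 1×micro: 2; S2 reads c1=-2 → after 2×micro: 2 ⇒ (c0=-2, c1=2, c2=2)
macro 3: S0 reads c0=-2 → after 1×micro: 0; S1 reads c1=2 → after 1×micro: -2; S2 reads c1=2 → after 2×micro: 2 ⇒ (c0=0, c1=-2, c2=2)
macro 4: S0 reads c0=0 → after 1×micro: -2; S1 reads c1=-2 → after 1×micro: 2; S2 reads c1=-2 → after 2×micro: 2 ⇒ (c0=-2, c1=2, c2=2)

c2 at macro-step 3 = 2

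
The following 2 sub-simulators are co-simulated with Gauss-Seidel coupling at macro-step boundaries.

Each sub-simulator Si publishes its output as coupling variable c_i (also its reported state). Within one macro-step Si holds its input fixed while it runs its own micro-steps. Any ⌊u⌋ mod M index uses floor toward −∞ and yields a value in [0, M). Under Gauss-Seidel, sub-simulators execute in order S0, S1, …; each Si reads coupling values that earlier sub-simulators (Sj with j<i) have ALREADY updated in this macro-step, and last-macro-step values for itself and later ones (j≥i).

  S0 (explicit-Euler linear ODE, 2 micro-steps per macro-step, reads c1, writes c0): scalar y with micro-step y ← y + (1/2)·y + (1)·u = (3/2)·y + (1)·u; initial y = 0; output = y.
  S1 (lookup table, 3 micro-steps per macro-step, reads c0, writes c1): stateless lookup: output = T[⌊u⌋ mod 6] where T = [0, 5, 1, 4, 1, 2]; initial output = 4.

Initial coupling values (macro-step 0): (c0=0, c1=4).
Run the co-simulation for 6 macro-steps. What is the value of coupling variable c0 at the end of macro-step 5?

c0 at macro-step 5 = 23435/64

macro 1: S0 reads c1=4 → after 2×micro: 10; S1 reads c0=10 → after 3×micro: 1 ⇒ (c0=10, c1=1)
macro 2: S0 reads c1=1 → after 2×micro: 25; S1 reads c0=25 → after 3×micro: 5 ⇒ (c0=25, c1=5)
macro 3: S0 reads c1=5 → after 2×micro: 275/4; S1 reads c0=275/4 → after 3×micro: 1 ⇒ (c0=275/4, c1=1)
macro 4: S0 reads c1=1 → after 2×micro: 2515/16; S1 reads c0=2515/16 → after 3×micro: 5 ⇒ (c0=2515/16, c1=5)
macro 5: S0 reads c1=5 → after 2×micro: 23435/64; S1 reads c0=23435/64 → after 3×micro: 0 ⇒ (c0=23435/64, c1=0)
macro 6: S0 reads c1=0 → after 2×micro: 210915/256; S1 reads c0=210915/256 → after 3×micro: 5 ⇒ (c0=210915/256, c1=5)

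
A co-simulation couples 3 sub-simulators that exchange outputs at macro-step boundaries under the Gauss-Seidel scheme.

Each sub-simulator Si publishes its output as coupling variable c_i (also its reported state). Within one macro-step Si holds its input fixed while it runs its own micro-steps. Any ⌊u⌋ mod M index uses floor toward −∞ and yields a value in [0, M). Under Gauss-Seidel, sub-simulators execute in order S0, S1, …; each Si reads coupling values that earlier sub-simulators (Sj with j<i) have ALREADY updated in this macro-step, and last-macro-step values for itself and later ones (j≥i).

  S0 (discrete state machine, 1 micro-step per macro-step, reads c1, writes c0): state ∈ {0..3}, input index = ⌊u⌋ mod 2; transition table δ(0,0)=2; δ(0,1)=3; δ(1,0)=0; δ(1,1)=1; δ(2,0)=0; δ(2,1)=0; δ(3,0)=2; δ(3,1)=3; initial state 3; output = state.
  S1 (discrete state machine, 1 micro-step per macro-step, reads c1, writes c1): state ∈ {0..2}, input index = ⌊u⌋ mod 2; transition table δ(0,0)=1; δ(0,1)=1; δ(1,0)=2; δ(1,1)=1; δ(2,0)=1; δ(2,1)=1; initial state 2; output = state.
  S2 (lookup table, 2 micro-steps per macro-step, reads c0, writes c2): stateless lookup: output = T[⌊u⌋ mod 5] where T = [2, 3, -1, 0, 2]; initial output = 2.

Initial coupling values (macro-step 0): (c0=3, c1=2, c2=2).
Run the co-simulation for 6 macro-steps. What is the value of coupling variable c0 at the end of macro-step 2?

macro 1: S0 reads c1=2 → after 1×micro: 2; S1 reads c1=2 → after 1×micro: 1; S2 reads c0=2 → after 2×micro: -1 ⇒ (c0=2, c1=1, c2=-1)
macro 2: S0 reads c1=1 → after 1×micro: 0; S1 reads c1=1 → after 1×micro: 1; S2 reads c0=0 → after 2×micro: 2 ⇒ (c0=0, c1=1, c2=2)
macro 3: S0 reads c1=1 → after 1×micro: 3; S1 reads c1=1 → after 1×micro: 1; S2 reads c0=3 → after 2×micro: 0 ⇒ (c0=3, c1=1, c2=0)
macro 4: S0 reads c1=1 → after 1×micro: 3; S1 reads c1=1 → after 1×micro: 1; S2 reads c0=3 → after 2×micro: 0 ⇒ (c0=3, c1=1, c2=0)
macro 5: S0 reads c1=1 → after 1×micro: 3; S1 reads c1=1 → after 1×micro: 1; S2 reads c0=3 → after 2×micro: 0 ⇒ (c0=3, c1=1, c2=0)
macro 6: S0 reads c1=1 → after 1×micro: 3; S1 reads c1=1 → after 1×micro: 1; S2 reads c0=3 → after 2×micro: 0 ⇒ (c0=3, c1=1, c2=0)

c0 at macro-step 2 = 0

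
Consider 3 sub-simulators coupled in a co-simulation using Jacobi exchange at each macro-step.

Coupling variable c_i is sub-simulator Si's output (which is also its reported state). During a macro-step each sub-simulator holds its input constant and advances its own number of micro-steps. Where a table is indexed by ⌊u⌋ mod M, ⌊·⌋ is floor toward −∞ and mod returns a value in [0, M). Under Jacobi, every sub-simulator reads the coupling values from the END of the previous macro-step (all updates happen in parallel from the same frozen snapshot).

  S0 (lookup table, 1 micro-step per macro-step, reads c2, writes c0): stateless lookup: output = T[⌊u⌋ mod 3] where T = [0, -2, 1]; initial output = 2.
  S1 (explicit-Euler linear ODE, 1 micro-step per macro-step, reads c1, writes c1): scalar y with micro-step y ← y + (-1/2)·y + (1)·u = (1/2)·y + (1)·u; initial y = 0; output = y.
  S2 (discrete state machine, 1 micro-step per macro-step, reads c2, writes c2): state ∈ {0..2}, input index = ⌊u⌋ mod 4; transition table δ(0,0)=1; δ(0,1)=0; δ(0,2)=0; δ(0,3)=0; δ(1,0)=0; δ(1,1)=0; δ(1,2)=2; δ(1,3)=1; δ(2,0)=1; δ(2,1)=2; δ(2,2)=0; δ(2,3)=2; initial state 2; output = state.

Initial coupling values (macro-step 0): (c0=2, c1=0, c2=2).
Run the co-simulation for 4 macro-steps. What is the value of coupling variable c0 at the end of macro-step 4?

macro 1: S0 reads c2=2 → after 1×micro: 1; S1 reads c1=0 → after 1×micro: 0; S2 reads c2=2 → after 1×micro: 0 ⇒ (c0=1, c1=0, c2=0)
macro 2: S0 reads c2=0 → after 1×micro: 0; S1 reads c1=0 → after 1×micro: 0; S2 reads c2=0 → after 1×micro: 1 ⇒ (c0=0, c1=0, c2=1)
macro 3: S0 reads c2=1 → after 1×micro: -2; S1 reads c1=0 → after 1×micro: 0; S2 reads c2=1 → after 1×micro: 0 ⇒ (c0=-2, c1=0, c2=0)
macro 4: S0 reads c2=0 → after 1×micro: 0; S1 reads c1=0 → after 1×micro: 0; S2 reads c2=0 → after 1×micro: 1 ⇒ (c0=0, c1=0, c2=1)

c0 at macro-step 4 = 0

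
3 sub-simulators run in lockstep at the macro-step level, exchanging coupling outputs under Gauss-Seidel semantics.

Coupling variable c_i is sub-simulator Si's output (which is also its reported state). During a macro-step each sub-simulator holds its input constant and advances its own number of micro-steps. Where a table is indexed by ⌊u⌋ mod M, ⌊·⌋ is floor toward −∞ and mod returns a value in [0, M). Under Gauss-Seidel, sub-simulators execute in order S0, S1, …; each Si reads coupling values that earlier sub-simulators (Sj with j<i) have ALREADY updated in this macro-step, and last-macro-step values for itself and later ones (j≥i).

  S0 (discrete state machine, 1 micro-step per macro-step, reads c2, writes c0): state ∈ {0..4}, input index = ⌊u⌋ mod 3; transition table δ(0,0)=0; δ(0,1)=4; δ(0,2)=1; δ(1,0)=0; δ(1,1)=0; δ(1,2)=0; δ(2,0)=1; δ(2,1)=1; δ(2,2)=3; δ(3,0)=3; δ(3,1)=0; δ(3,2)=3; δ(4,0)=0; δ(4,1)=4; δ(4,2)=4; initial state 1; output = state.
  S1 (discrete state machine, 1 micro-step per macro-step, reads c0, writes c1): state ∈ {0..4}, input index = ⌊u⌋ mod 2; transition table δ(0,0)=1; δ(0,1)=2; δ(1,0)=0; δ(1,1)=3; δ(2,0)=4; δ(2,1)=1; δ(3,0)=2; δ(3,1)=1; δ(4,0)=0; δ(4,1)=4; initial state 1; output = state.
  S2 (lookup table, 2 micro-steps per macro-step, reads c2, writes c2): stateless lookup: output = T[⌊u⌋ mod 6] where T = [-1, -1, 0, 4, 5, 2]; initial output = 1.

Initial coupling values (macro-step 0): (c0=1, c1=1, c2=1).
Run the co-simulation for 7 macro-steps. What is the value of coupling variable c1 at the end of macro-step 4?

macro 1: S0 reads c2=1 → after 1×micro: 0; S1 reads c0=0 → after 1×micro: 0; S2 reads c2=1 → after 2×micro: -1 ⇒ (c0=0, c1=0, c2=-1)
macro 2: S0 reads c2=-1 → after 1×micro: 1; S1 reads c0=1 → after 1×micro: 2; S2 reads c2=-1 → after 2×micro: 2 ⇒ (c0=1, c1=2, c2=2)
macro 3: S0 reads c2=2 → after 1×micro: 0; S1 reads c0=0 → after 1×micro: 4; S2 reads c2=2 → after 2×micro: 0 ⇒ (c0=0, c1=4, c2=0)
macro 4: S0 reads c2=0 → after 1×micro: 0; S1 reads c0=0 → after 1×micro: 0; S2 reads c2=0 → after 2×micro: -1 ⇒ (c0=0, c1=0, c2=-1)
macro 5: S0 reads c2=-1 → after 1×micro: 1; S1 reads c0=1 → after 1×micro: 2; S2 reads c2=-1 → after 2×micro: 2 ⇒ (c0=1, c1=2, c2=2)
macro 6: S0 reads c2=2 → after 1×micro: 0; S1 reads c0=0 → after 1×micro: 4; S2 reads c2=2 → after 2×micro: 0 ⇒ (c0=0, c1=4, c2=0)
macro 7: S0 reads c2=0 → after 1×micro: 0; S1 reads c0=0 → after 1×micro: 0; S2 reads c2=0 → after 2×micro: -1 ⇒ (c0=0, c1=0, c2=-1)

c1 at macro-step 4 = 0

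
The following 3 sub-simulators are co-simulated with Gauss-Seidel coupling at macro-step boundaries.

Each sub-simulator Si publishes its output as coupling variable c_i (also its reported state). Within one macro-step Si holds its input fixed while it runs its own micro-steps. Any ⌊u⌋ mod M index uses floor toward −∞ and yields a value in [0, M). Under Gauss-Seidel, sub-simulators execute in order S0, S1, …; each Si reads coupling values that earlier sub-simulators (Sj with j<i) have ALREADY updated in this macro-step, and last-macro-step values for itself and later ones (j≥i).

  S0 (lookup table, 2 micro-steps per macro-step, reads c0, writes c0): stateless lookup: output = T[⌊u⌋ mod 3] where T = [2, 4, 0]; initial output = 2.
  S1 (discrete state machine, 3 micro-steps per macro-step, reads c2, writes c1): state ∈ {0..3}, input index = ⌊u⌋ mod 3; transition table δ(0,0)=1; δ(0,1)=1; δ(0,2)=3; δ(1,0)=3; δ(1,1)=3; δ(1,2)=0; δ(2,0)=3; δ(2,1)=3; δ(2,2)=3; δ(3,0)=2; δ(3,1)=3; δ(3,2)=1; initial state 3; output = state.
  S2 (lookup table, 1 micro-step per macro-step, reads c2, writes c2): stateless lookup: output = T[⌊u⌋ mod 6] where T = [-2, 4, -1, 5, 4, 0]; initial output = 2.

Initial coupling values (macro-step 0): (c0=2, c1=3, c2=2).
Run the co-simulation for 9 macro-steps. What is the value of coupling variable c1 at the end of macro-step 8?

macro 1: S0 reads c0=2 → after 2×micro: 0; S1 reads c2=2 → after 3×micro: 3; S2 reads c2=2 → after 1×micro: -1 ⇒ (c0=0, c1=3, c2=-1)
macro 2: S0 reads c0=0 → after 2×micro: 2; S1 reads c2=-1 → after 3×micro: 3; S2 reads c2=-1 → after 1×micro: 0 ⇒ (c0=2, c1=3, c2=0)
macro 3: S0 reads c0=2 → after 2×micro: 0; S1 reads c2=0 → after 3×micro: 2; S2 reads c2=0 → after 1×micro: -2 ⇒ (c0=0, c1=2, c2=-2)
macro 4: S0 reads c0=0 → after 2×micro: 2; S1 reads c2=-2 → after 3×micro: 3; S2 reads c2=-2 → after 1×micro: 4 ⇒ (c0=2, c1=3, c2=4)
macro 5: S0 reads c0=2 → after 2×micro: 0; S1 reads c2=4 → after 3×micro: 3; S2 reads c2=4 → after 1×micro: 4 ⇒ (c0=0, c1=3, c2=4)
macro 6: S0 reads c0=0 → after 2×micro: 2; S1 reads c2=4 → after 3×micro: 3; S2 reads c2=4 → after 1×micro: 4 ⇒ (c0=2, c1=3, c2=4)
macro 7: S0 reads c0=2 → after 2×micro: 0; S1 reads c2=4 → after 3×micro: 3; S2 reads c2=4 → after 1×micro: 4 ⇒ (c0=0, c1=3, c2=4)
macro 8: S0 reads c0=0 → after 2×micro: 2; S1 reads c2=4 → after 3×micro: 3; S2 reads c2=4 → after 1×micro: 4 ⇒ (c0=2, c1=3, c2=4)
macro 9: S0 reads c0=2 → after 2×micro: 0; S1 reads c2=4 → after 3×micro: 3; S2 reads c2=4 → after 1×micro: 4 ⇒ (c0=0, c1=3, c2=4)

c1 at macro-step 8 = 3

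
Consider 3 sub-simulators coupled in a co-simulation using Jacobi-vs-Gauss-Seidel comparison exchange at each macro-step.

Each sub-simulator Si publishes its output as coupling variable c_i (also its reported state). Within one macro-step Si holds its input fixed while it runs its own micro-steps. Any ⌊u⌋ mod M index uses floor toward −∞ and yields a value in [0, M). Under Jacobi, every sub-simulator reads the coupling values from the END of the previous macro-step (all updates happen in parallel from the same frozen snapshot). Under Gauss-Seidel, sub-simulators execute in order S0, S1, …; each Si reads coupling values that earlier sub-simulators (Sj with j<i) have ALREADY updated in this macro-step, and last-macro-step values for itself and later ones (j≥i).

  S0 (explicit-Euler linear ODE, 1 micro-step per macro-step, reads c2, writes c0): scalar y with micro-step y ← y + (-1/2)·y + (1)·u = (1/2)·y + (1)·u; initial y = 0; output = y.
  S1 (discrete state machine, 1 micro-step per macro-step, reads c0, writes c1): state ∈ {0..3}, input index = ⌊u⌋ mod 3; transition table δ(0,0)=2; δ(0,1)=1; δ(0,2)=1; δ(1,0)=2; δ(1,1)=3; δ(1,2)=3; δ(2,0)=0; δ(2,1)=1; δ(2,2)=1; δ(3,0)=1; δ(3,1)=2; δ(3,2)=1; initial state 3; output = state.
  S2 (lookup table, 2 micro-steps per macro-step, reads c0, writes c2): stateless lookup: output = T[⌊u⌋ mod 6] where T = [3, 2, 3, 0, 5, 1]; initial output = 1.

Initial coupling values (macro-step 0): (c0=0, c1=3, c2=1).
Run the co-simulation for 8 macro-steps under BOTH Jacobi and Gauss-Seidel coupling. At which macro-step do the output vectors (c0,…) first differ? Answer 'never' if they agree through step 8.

first divergence at macro-step: 1

[Jacobi] macro 1: S0 reads c2=1 → after 1×micro: 1; S1 reads c0=0 → after 1×micro: 1; S2 reads c0=0 → after 2×micro: 3 ⇒ (c0=1, c1=1, c2=3)
[Jacobi] macro 2: S0 reads c2=3 → after 1×micro: 7/2; S1 reads c0=1 → after 1×micro: 3; S2 reads c0=1 → after 2×micro: 2 ⇒ (c0=7/2, c1=3, c2=2)
[Jacobi] macro 3: S0 reads c2=2 → after 1×micro: 15/4; S1 reads c0=7/2 → after 1×micro: 1; S2 reads c0=7/2 → after 2×micro: 0 ⇒ (c0=15/4, c1=1, c2=0)
[Jacobi] macro 4: S0 reads c2=0 → after 1×micro: 15/8; S1 reads c0=15/4 → after 1×micro: 2; S2 reads c0=15/4 → after 2×micro: 0 ⇒ (c0=15/8, c1=2, c2=0)
[Jacobi] macro 5: S0 reads c2=0 → after 1×micro: 15/16; S1 reads c0=15/8 → after 1×micro: 1; S2 reads c0=15/8 → after 2×micro: 2 ⇒ (c0=15/16, c1=1, c2=2)
[Jacobi] macro 6: S0 reads c2=2 → after 1×micro: 79/32; S1 reads c0=15/16 → after 1×micro: 2; S2 reads c0=15/16 → after 2×micro: 3 ⇒ (c0=79/32, c1=2, c2=3)
[Jacobi] macro 7: S0 reads c2=3 → after 1×micro: 271/64; S1 reads c0=79/32 → after 1×micro: 1; S2 reads c0=79/32 → after 2×micro: 3 ⇒ (c0=271/64, c1=1, c2=3)
[Jacobi] macro 8: S0 reads c2=3 → after 1×micro: 655/128; S1 reads c0=271/64 → after 1×micro: 3; S2 reads c0=271/64 → after 2×micro: 5 ⇒ (c0=655/128, c1=3, c2=5)
[Gauss-Seidel] macro 1: S0 reads c2=1 → after 1×micro: 1; S1 reads c0=1 → after 1×micro: 2; S2 reads c0=1 → after 2×micro: 2 ⇒ (c0=1, c1=2, c2=2)
[Gauss-Seidel] macro 2: S0 reads c2=2 → after 1×micro: 5/2; S1 reads c0=5/2 → after 1×micro: 1; S2 reads c0=5/2 → after 2×micro: 3 ⇒ (c0=5/2, c1=1, c2=3)
[Gauss-Seidel] macro 3: S0 reads c2=3 → after 1×micro: 17/4; S1 reads c0=17/4 → after 1×micro: 3; S2 reads c0=17/4 → after 2×micro: 5 ⇒ (c0=17/4, c1=3, c2=5)
[Gauss-Seidel] macro 4: S0 reads c2=5 → after 1×micro: 57/8; S1 reads c0=57/8 → after 1×micro: 2; S2 reads c0=57/8 → after 2×micro: 2 ⇒ (c0=57/8, c1=2, c2=2)
[Gauss-Seidel] macro 5: S0 reads c2=2 → after 1×micro: 89/16; S1 reads c0=89/16 → after 1×micro: 1; S2 reads c0=89/16 → after 2×micro: 1 ⇒ (c0=89/16, c1=1, c2=1)
[Gauss-Seidel] macro 6: S0 reads c2=1 → after 1×micro: 121/32; S1 reads c0=121/32 → after 1×micro: 2; S2 reads c0=121/32 → after 2×micro: 0 ⇒ (c0=121/32, c1=2, c2=0)
[Gauss-Seidel] macro 7: S0 reads c2=0 → after 1×micro: 121/64; S1 reads c0=121/64 → after 1×micro: 1; S2 reads c0=121/64 → after 2×micro: 2 ⇒ (c0=121/64, c1=1, c2=2)
[Gauss-Seidel] macro 8: S0 reads c2=2 → after 1×micro: 377/128; S1 reads c0=377/128 → after 1×micro: 3; S2 reads c0=377/128 → after 2×micro: 3 ⇒ (c0=377/128, c1=3, c2=3)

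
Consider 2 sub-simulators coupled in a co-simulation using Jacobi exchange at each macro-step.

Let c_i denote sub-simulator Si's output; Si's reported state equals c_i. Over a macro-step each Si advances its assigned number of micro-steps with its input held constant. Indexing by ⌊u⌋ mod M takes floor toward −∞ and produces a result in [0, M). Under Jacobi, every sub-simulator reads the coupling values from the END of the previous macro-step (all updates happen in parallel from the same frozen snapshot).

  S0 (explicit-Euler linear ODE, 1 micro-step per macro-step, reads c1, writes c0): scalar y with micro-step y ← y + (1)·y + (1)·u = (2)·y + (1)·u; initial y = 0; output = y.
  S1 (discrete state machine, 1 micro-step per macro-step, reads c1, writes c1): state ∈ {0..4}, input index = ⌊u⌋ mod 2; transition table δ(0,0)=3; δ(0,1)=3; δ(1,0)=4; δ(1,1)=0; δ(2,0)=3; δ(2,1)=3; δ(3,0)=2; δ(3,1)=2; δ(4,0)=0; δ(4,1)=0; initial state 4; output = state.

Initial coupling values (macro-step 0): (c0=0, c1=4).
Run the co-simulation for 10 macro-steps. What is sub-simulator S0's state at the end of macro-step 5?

S0 state at macro-step 5 = 83

macro 1: S0 reads c1=4 → after 1×micro: 4; S1 reads c1=4 → after 1×micro: 0 ⇒ (c0=4, c1=0)
macro 2: S0 reads c1=0 → after 1×micro: 8; S1 reads c1=0 → after 1×micro: 3 ⇒ (c0=8, c1=3)
macro 3: S0 reads c1=3 → after 1×micro: 19; S1 reads c1=3 → after 1×micro: 2 ⇒ (c0=19, c1=2)
macro 4: S0 reads c1=2 → after 1×micro: 40; S1 reads c1=2 → after 1×micro: 3 ⇒ (c0=40, c1=3)
macro 5: S0 reads c1=3 → after 1×micro: 83; S1 reads c1=3 → after 1×micro: 2 ⇒ (c0=83, c1=2)
macro 6: S0 reads c1=2 → after 1×micro: 168; S1 reads c1=2 → after 1×micro: 3 ⇒ (c0=168, c1=3)
macro 7: S0 reads c1=3 → after 1×micro: 339; S1 reads c1=3 → after 1×micro: 2 ⇒ (c0=339, c1=2)
macro 8: S0 reads c1=2 → after 1×micro: 680; S1 reads c1=2 → after 1×micro: 3 ⇒ (c0=680, c1=3)
macro 9: S0 reads c1=3 → after 1×micro: 1363; S1 reads c1=3 → after 1×micro: 2 ⇒ (c0=1363, c1=2)
macro 10: S0 reads c1=2 → after 1×micro: 2728; S1 reads c1=2 → after 1×micro: 3 ⇒ (c0=2728, c1=3)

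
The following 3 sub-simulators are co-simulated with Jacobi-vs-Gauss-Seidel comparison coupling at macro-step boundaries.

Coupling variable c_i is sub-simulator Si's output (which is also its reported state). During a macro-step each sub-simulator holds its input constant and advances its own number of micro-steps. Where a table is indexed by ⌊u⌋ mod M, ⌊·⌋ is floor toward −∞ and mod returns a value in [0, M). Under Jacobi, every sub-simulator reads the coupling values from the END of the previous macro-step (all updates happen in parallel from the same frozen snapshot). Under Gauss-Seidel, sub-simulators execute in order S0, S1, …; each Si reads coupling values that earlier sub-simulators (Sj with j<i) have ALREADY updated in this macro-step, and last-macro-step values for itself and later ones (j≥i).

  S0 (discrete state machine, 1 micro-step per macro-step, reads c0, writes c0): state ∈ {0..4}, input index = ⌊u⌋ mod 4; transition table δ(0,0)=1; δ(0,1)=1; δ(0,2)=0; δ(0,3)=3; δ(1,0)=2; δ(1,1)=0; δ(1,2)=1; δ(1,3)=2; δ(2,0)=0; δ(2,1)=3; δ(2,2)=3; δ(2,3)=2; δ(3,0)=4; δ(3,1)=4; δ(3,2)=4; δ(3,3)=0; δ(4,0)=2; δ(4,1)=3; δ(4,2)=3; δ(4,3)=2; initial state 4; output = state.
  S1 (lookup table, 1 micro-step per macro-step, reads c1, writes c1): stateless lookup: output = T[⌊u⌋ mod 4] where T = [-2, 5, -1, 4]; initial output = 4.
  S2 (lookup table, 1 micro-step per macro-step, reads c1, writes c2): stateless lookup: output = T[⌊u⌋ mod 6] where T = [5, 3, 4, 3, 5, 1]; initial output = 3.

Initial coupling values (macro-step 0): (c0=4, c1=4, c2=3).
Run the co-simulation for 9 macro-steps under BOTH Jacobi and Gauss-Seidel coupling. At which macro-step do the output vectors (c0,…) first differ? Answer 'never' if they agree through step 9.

first divergence at macro-step: 2

[Jacobi] macro 1: S0 reads c0=4 → after 1×micro: 2; S1 reads c1=4 → after 1×micro: -2; S2 reads c1=4 → after 1×micro: 5 ⇒ (c0=2, c1=-2, c2=5)
[Jacobi] macro 2: S0 reads c0=2 → after 1×micro: 3; S1 reads c1=-2 → after 1×micro: -1; S2 reads c1=-2 → after 1×micro: 5 ⇒ (c0=3, c1=-1, c2=5)
[Jacobi] macro 3: S0 reads c0=3 → after 1×micro: 0; S1 reads c1=-1 → after 1×micro: 4; S2 reads c1=-1 → after 1×micro: 1 ⇒ (c0=0, c1=4, c2=1)
[Jacobi] macro 4: S0 reads c0=0 → after 1×micro: 1; S1 reads c1=4 → after 1×micro: -2; S2 reads c1=4 → after 1×micro: 5 ⇒ (c0=1, c1=-2, c2=5)
[Jacobi] macro 5: S0 reads c0=1 → after 1×micro: 0; S1 reads c1=-2 → after 1×micro: -1; S2 reads c1=-2 → after 1×micro: 5 ⇒ (c0=0, c1=-1, c2=5)
[Jacobi] macro 6: S0 reads c0=0 → after 1×micro: 1; S1 reads c1=-1 → after 1×micro: 4; S2 reads c1=-1 → after 1×micro: 1 ⇒ (c0=1, c1=4, c2=1)
[Jacobi] macro 7: S0 reads c0=1 → after 1×micro: 0; S1 reads c1=4 → after 1×micro: -2; S2 reads c1=4 → after 1×micro: 5 ⇒ (c0=0, c1=-2, c2=5)
[Jacobi] macro 8: S0 reads c0=0 → after 1×micro: 1; S1 reads c1=-2 → after 1×micro: -1; S2 reads c1=-2 → after 1×micro: 5 ⇒ (c0=1, c1=-1, c2=5)
[Jacobi] macro 9: S0 reads c0=1 → after 1×micro: 0; S1 reads c1=-1 → after 1×micro: 4; S2 reads c1=-1 → after 1×micro: 1 ⇒ (c0=0, c1=4, c2=1)
[Gauss-Seidel] macro 1: S0 reads c0=4 → after 1×micro: 2; S1 reads c1=4 → after 1×micro: -2; S2 reads c1=-2 → after 1×micro: 5 ⇒ (c0=2, c1=-2, c2=5)
[Gauss-Seidel] macro 2: S0 reads c0=2 → after 1×micro: 3; S1 reads c1=-2 → after 1×micro: -1; S2 reads c1=-1 → after 1×micro: 1 ⇒ (c0=3, c1=-1, c2=1)
[Gauss-Seidel] macro 3: S0 reads c0=3 → after 1×micro: 0; S1 reads c1=-1 → after 1×micro: 4; S2 reads c1=4 → after 1×micro: 5 ⇒ (c0=0, c1=4, c2=5)
[Gauss-Seidel] macro 4: S0 reads c0=0 → after 1×micro: 1; S1 reads c1=4 → after 1×micro: -2; S2 reads c1=-2 → after 1×micro: 5 ⇒ (c0=1, c1=-2, c2=5)
[Gauss-Seidel] macro 5: S0 reads c0=1 → after 1×micro: 0; S1 reads c1=-2 → after 1×micro: -1; S2 reads c1=-1 → after 1×micro: 1 ⇒ (c0=0, c1=-1, c2=1)
[Gauss-Seidel] macro 6: S0 reads c0=0 → after 1×micro: 1; S1 reads c1=-1 → after 1×micro: 4; S2 reads c1=4 → after 1×micro: 5 ⇒ (c0=1, c1=4, c2=5)
[Gauss-Seidel] macro 7: S0 reads c0=1 → after 1×micro: 0; S1 reads c1=4 → after 1×micro: -2; S2 reads c1=-2 → after 1×micro: 5 ⇒ (c0=0, c1=-2, c2=5)
[Gauss-Seidel] macro 8: S0 reads c0=0 → after 1×micro: 1; S1 reads c1=-2 → after 1×micro: -1; S2 reads c1=-1 → after 1×micro: 1 ⇒ (c0=1, c1=-1, c2=1)
[Gauss-Seidel] macro 9: S0 reads c0=1 → after 1×micro: 0; S1 reads c1=-1 → after 1×micro: 4; S2 reads c1=4 → after 1×micro: 5 ⇒ (c0=0, c1=4, c2=5)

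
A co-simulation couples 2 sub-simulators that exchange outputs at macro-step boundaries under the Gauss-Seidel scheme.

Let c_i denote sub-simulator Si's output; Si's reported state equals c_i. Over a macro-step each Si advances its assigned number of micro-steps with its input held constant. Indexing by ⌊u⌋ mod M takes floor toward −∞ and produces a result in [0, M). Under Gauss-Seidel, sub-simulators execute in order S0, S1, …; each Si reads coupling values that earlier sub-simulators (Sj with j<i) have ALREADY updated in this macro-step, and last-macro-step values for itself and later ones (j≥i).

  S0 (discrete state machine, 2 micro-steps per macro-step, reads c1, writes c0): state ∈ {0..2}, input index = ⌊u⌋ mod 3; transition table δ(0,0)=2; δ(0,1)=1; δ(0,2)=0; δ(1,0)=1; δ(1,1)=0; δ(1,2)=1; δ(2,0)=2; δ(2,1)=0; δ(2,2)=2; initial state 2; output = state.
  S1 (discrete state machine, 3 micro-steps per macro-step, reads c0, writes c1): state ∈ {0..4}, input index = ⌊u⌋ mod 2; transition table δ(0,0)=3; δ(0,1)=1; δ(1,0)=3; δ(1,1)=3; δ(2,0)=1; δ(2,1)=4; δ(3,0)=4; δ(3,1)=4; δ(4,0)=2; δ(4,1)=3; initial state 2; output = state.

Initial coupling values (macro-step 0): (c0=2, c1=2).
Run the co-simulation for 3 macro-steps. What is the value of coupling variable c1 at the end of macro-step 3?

macro 1: S0 reads c1=2 → after 2×micro: 2; S1 reads c0=2 → after 3×micro: 4 ⇒ (c0=2, c1=4)
macro 2: S0 reads c1=4 → after 2×micro: 1; S1 reads c0=1 → after 3×micro: 3 ⇒ (c0=1, c1=3)
macro 3: S0 reads c1=3 → after 2×micro: 1; S1 reads c0=1 → after 3×micro: 4 ⇒ (c0=1, c1=4)

c1 at macro-step 3 = 4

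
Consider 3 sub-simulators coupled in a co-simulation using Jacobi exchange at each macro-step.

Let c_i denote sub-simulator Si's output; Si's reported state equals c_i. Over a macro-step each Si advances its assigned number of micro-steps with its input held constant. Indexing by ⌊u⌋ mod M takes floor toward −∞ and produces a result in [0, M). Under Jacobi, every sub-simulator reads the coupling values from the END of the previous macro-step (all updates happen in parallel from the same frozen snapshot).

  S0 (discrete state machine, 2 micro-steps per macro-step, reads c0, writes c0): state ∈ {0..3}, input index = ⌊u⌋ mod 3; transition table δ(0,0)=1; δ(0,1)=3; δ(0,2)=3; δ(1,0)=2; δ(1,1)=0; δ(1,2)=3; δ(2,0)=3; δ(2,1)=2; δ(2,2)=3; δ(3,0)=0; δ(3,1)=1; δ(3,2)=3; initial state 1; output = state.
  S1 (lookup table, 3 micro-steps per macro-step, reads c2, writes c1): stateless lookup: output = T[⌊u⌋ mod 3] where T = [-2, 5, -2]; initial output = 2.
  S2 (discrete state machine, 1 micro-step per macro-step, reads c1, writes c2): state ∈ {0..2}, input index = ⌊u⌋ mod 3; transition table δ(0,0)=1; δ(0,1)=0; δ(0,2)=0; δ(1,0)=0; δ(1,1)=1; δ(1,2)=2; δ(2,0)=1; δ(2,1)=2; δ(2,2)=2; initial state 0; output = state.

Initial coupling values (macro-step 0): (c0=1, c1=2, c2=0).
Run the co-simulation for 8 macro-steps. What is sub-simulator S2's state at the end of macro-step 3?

macro 1: S0 reads c0=1 → after 2×micro: 3; S1 reads c2=0 → after 3×micro: -2; S2 reads c1=2 → after 1×micro: 0 ⇒ (c0=3, c1=-2, c2=0)
macro 2: S0 reads c0=3 → after 2×micro: 1; S1 reads c2=0 → after 3×micro: -2; S2 reads c1=-2 → after 1×micro: 0 ⇒ (c0=1, c1=-2, c2=0)
macro 3: S0 reads c0=1 → after 2×micro: 3; S1 reads c2=0 → after 3×micro: -2; S2 reads c1=-2 → after 1×micro: 0 ⇒ (c0=3, c1=-2, c2=0)
macro 4: S0 reads c0=3 → after 2×micro: 1; S1 reads c2=0 → after 3×micro: -2; S2 reads c1=-2 → after 1×micro: 0 ⇒ (c0=1, c1=-2, c2=0)
macro 5: S0 reads c0=1 → after 2×micro: 3; S1 reads c2=0 → after 3×micro: -2; S2 reads c1=-2 → after 1×micro: 0 ⇒ (c0=3, c1=-2, c2=0)
macro 6: S0 reads c0=3 → after 2×micro: 1; S1 reads c2=0 → after 3×micro: -2; S2 reads c1=-2 → after 1×micro: 0 ⇒ (c0=1, c1=-2, c2=0)
macro 7: S0 reads c0=1 → after 2×micro: 3; S1 reads c2=0 → after 3×micro: -2; S2 reads c1=-2 → after 1×micro: 0 ⇒ (c0=3, c1=-2, c2=0)
macro 8: S0 reads c0=3 → after 2×micro: 1; S1 reads c2=0 → after 3×micro: -2; S2 reads c1=-2 → after 1×micro: 0 ⇒ (c0=1, c1=-2, c2=0)

S2 state at macro-step 3 = 0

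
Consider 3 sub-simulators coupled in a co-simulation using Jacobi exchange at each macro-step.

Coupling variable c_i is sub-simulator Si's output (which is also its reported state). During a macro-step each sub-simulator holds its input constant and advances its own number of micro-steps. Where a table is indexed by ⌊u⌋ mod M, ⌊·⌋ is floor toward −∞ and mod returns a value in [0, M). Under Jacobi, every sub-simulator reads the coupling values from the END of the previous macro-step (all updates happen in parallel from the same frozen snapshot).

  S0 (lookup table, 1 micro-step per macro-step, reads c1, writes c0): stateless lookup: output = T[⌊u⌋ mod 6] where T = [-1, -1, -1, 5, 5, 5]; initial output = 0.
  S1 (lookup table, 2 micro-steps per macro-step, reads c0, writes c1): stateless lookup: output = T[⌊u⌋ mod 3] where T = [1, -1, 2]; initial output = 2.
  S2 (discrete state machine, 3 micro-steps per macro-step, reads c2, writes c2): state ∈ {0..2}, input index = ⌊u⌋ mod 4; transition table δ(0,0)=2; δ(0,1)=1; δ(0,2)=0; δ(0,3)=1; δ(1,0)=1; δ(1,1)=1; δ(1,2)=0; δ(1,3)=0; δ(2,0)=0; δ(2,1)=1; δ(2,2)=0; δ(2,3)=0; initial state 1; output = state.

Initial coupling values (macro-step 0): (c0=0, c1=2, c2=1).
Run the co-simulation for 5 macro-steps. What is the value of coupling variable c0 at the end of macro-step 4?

macro 1: S0 reads c1=2 → after 1×micro: -1; S1 reads c0=0 → after 2×micro: 1; S2 reads c2=1 → after 3×micro: 1 ⇒ (c0=-1, c1=1, c2=1)
macro 2: S0 reads c1=1 → after 1×micro: -1; S1 reads c0=-1 → after 2×micro: 2; S2 reads c2=1 → after 3×micro: 1 ⇒ (c0=-1, c1=2, c2=1)
macro 3: S0 reads c1=2 → after 1×micro: -1; S1 reads c0=-1 → after 2×micro: 2; S2 reads c2=1 → after 3×micro: 1 ⇒ (c0=-1, c1=2, c2=1)
macro 4: S0 reads c1=2 → after 1×micro: -1; S1 reads c0=-1 → after 2×micro: 2; S2 reads c2=1 → after 3×micro: 1 ⇒ (c0=-1, c1=2, c2=1)
macro 5: S0 reads c1=2 → after 1×micro: -1; S1 reads c0=-1 → after 2×micro: 2; S2 reads c2=1 → after 3×micro: 1 ⇒ (c0=-1, c1=2, c2=1)

c0 at macro-step 4 = -1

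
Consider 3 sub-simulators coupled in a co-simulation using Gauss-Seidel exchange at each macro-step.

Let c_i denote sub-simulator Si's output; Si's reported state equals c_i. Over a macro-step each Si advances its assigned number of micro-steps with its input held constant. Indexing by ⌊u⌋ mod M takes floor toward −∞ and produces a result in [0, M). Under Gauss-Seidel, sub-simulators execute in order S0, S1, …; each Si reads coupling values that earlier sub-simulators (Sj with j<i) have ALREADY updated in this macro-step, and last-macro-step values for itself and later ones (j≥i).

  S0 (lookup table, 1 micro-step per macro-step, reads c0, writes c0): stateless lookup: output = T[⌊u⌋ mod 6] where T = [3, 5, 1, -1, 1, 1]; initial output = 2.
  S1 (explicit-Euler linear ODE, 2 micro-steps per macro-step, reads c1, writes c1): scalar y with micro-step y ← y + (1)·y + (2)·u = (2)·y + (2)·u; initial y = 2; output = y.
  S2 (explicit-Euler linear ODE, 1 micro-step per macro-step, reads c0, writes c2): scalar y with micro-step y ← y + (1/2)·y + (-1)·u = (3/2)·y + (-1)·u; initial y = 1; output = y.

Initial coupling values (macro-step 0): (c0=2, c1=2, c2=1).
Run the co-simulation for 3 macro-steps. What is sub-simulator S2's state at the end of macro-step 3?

S2 state at macro-step 3 = -59/8

macro 1: S0 reads c0=2 → after 1×micro: 1; S1 reads c1=2 → after 2×micro: 20; S2 reads c0=1 → after 1×micro: 1/2 ⇒ (c0=1, c1=20, c2=1/2)
macro 2: S0 reads c0=1 → after 1×micro: 5; S1 reads c1=20 → after 2×micro: 200; S2 reads c0=5 → after 1×micro: -17/4 ⇒ (c0=5, c1=200, c2=-17/4)
macro 3: S0 reads c0=5 → after 1×micro: 1; S1 reads c1=200 → after 2×micro: 2000; S2 reads c0=1 → after 1×micro: -59/8 ⇒ (c0=1, c1=2000, c2=-59/8)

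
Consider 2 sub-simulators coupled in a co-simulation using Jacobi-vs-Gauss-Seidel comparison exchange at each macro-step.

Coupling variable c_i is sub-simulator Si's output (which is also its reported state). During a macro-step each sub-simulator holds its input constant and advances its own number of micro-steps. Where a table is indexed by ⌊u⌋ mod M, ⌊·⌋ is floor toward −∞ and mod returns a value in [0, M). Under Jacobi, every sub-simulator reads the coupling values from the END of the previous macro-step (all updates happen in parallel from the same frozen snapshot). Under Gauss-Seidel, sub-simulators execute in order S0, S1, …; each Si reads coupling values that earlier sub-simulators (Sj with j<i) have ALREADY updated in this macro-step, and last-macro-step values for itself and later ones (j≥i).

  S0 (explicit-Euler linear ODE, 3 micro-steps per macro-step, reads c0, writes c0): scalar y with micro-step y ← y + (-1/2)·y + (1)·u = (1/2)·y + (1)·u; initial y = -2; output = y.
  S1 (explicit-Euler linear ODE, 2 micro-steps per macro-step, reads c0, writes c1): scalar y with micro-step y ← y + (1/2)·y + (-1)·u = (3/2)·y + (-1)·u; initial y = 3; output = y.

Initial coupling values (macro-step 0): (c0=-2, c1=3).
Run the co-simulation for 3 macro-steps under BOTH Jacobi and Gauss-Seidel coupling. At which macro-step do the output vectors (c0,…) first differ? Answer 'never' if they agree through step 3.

[Jacobi] macro 1: S0 reads c0=-2 → after 3×micro: -15/4; S1 reads c0=-2 → after 2×micro: 47/4 ⇒ (c0=-15/4, c1=47/4)
[Jacobi] macro 2: S0 reads c0=-15/4 → after 3×micro: -225/32; S1 reads c0=-15/4 → after 2×micro: 573/16 ⇒ (c0=-225/32, c1=573/16)
[Jacobi] macro 3: S0 reads c0=-225/32 → after 3×micro: -3375/256; S1 reads c0=-225/32 → after 2×micro: 3141/32 ⇒ (c0=-3375/256, c1=3141/32)
[Gauss-Seidel] macro 1: S0 reads c0=-2 → after 3×micro: -15/4; S1 reads c0=-15/4 → after 2×micro: 129/8 ⇒ (c0=-15/4, c1=129/8)
[Gauss-Seidel] macro 2: S0 reads c0=-15/4 → after 3×micro: -225/32; S1 reads c0=-225/32 → after 2×micro: 3447/64 ⇒ (c0=-225/32, c1=3447/64)
[Gauss-Seidel] macro 3: S0 reads c0=-225/32 → after 3×micro: -3375/256; S1 reads c0=-3375/256 → after 2×micro: 78921/512 ⇒ (c0=-3375/256, c1=78921/512)

first divergence at macro-step: 1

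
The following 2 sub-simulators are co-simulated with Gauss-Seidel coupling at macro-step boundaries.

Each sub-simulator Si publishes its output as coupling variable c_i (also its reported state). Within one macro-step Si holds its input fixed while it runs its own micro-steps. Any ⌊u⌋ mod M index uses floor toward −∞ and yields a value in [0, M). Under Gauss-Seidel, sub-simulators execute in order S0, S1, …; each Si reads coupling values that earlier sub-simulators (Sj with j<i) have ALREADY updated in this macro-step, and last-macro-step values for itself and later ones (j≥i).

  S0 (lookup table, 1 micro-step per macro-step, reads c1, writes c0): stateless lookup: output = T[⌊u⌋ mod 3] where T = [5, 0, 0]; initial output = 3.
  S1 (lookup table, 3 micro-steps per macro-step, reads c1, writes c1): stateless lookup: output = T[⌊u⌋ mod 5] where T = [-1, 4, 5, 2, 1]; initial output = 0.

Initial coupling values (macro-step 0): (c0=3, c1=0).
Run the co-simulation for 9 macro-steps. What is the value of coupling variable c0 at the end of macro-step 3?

c0 at macro-step 3 = 0

macro 1: S0 reads c1=0 → after 1×micro: 5; S1 reads c1=0 → after 3×micro: -1 ⇒ (c0=5, c1=-1)
macro 2: S0 reads c1=-1 → after 1×micro: 0; S1 reads c1=-1 → after 3×micro: 1 ⇒ (c0=0, c1=1)
macro 3: S0 reads c1=1 → after 1×micro: 0; S1 reads c1=1 → after 3×micro: 4 ⇒ (c0=0, c1=4)
macro 4: S0 reads c1=4 → after 1×micro: 0; S1 reads c1=4 → after 3×micro: 1 ⇒ (c0=0, c1=1)
macro 5: S0 reads c1=1 → after 1×micro: 0; S1 reads c1=1 → after 3×micro: 4 ⇒ (c0=0, c1=4)
macro 6: S0 reads c1=4 → after 1×micro: 0; S1 reads c1=4 → after 3×micro: 1 ⇒ (c0=0, c1=1)
macro 7: S0 reads c1=1 → after 1×micro: 0; S1 reads c1=1 → after 3×micro: 4 ⇒ (c0=0, c1=4)
macro 8: S0 reads c1=4 → after 1×micro: 0; S1 reads c1=4 → after 3×micro: 1 ⇒ (c0=0, c1=1)
macro 9: S0 reads c1=1 → after 1×micro: 0; S1 reads c1=1 → after 3×micro: 4 ⇒ (c0=0, c1=4)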